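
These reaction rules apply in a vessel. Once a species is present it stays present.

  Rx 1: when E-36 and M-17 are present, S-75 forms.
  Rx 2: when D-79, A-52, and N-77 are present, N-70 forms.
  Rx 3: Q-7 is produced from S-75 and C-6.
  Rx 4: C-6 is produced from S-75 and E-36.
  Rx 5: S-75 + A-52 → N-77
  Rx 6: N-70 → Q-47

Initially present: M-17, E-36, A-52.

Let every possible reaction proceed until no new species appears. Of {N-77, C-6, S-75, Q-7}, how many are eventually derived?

4

E-36 and M-17 present → S-75 forms (Rx 1).
S-75 and E-36 present → C-6 forms (Rx 4).
S-75 and A-52 present → N-77 forms (Rx 5).
S-75 and C-6 present → Q-7 forms (Rx 3).
N-77: reached.
C-6: reached.
S-75: reached.
Q-7: reached.
All 4 are reached.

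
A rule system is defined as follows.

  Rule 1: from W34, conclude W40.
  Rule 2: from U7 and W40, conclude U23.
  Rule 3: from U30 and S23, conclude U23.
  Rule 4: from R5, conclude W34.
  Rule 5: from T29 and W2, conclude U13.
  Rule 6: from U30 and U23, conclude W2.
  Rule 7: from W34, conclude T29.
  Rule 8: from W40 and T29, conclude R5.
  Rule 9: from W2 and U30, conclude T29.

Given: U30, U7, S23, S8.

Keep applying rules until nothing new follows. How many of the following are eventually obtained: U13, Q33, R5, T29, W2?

3

From U30 and S23, Rule 3 gives U23.
U30 and U23 hold, so W2 follows (Rule 6).
From W2 and U30, Rule 9 gives T29.
From T29 and W2, Rule 5 gives U13.
U13: reached.
No rule produces Q33, and it is not given.
R5 would need W40 and T29 (Rule 8), but W40 is never established.
T29: reached.
W2: reached.
Reached: U13, T29, and W2 — 3 of the 5.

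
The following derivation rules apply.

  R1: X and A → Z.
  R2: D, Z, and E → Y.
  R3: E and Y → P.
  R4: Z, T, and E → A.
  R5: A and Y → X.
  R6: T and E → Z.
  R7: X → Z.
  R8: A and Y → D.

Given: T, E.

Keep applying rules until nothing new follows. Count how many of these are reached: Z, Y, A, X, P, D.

T and E hold, so Z follows (R6).
From Z, T, and E, R4 gives A.
Z: reached.
Y would need D, Z, and E (R2), but D is never established.
A: reached.
X would need A and Y (R5), but Y is never established.
P would need E and Y (R3), but Y is never established.
D would need A and Y (R8), but Y is never established.
Reached: Z and A — 2 of the 6.

2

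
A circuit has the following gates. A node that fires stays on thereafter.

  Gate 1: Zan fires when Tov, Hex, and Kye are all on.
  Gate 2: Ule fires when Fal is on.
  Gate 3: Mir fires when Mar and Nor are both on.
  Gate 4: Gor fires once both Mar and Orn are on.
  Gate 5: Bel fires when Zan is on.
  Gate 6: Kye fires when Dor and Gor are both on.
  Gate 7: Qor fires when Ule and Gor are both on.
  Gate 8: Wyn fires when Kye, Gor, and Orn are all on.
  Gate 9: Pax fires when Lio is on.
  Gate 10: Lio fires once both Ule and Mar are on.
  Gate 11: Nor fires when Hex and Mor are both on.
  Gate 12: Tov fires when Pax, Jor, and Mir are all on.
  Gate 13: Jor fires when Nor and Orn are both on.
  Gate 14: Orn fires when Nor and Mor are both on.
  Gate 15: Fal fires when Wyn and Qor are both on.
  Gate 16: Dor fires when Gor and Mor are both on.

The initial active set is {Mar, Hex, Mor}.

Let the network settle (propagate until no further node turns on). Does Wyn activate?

Gate 11: Hex and Mor on → Nor on.
Gate 14: Nor and Mor on → Orn on.
Gate 4: Mar and Orn on → Gor on.
Gor and Mor are on, so Dor fires (Gate 16).
Dor and Gor are on, so Kye fires (Gate 6).
Gate 8: Kye, Gor, and Orn on → Wyn on.

Yes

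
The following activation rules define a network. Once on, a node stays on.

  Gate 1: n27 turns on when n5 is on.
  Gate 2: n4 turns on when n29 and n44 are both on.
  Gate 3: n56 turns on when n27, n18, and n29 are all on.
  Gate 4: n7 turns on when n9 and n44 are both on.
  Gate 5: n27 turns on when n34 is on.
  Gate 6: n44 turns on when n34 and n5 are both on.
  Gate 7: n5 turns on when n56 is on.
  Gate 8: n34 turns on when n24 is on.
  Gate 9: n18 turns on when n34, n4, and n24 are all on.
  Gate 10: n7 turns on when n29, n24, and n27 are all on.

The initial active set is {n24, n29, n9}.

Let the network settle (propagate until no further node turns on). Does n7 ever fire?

n24 is on, so n34 turns on (Gate 8).
n34 is on, so n27 turns on (Gate 5).
n29, n24, and n27 are on, so n7 turns on (Gate 10).

Yes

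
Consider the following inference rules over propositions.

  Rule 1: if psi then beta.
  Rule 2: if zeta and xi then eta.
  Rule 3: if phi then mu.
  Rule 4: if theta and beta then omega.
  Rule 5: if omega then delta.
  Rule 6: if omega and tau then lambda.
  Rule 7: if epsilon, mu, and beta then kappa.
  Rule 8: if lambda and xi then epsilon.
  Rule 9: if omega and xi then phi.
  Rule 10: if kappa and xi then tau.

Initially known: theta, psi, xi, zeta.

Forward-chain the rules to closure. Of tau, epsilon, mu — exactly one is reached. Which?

mu

psi holds, so beta follows (Rule 1).
theta and beta hold, so omega follows (Rule 4).
omega and xi hold, so phi follows (Rule 9).
From phi, Rule 3 gives mu.
epsilon would need lambda and xi (Rule 8), but lambda is never established. tau would need kappa and xi (Rule 10), but kappa is never established.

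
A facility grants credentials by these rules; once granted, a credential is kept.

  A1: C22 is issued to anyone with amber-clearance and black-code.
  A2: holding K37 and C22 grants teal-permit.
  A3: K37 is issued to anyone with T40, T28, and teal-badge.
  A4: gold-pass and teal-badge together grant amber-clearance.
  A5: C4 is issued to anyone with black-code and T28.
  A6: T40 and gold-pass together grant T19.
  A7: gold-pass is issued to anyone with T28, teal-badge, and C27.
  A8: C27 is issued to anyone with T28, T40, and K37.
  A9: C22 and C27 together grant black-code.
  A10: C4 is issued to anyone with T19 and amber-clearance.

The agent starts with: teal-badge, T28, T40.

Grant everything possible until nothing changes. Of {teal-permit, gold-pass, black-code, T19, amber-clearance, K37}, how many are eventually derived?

Holding T40, T28, and teal-badge grants K37 (A3).
Holding T28, T40, and K37 grants C27 (A8).
Holding T28, teal-badge, and C27 grants gold-pass (A7).
Holding gold-pass and teal-badge grants amber-clearance (A4).
Holding T40 and gold-pass grants T19 (A6).
teal-permit would need K37 and C22 (A2), but C22 is never granted.
gold-pass: reached.
black-code would need C22 and C27 (A9), but C22 is never granted.
T19: reached.
amber-clearance: reached.
K37: reached.
Reached: gold-pass, T19, amber-clearance, and K37 — 4 of the 6.

4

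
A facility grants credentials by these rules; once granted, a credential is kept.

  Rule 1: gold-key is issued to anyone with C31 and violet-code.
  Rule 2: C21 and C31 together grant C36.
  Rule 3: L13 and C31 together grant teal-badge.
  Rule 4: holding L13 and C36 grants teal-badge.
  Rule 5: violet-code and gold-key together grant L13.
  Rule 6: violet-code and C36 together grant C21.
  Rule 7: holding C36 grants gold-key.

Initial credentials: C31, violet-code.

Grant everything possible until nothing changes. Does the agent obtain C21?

No

C21 would need violet-code and C36 (Rule 6), but C36 is never granted.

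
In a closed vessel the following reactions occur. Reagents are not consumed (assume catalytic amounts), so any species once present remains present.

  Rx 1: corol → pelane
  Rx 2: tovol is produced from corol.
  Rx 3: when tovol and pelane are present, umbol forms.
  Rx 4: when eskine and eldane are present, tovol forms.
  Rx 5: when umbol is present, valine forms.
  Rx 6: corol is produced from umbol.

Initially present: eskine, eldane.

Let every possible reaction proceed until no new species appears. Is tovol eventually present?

Yes

eskine and eldane present → tovol forms (Rx 4).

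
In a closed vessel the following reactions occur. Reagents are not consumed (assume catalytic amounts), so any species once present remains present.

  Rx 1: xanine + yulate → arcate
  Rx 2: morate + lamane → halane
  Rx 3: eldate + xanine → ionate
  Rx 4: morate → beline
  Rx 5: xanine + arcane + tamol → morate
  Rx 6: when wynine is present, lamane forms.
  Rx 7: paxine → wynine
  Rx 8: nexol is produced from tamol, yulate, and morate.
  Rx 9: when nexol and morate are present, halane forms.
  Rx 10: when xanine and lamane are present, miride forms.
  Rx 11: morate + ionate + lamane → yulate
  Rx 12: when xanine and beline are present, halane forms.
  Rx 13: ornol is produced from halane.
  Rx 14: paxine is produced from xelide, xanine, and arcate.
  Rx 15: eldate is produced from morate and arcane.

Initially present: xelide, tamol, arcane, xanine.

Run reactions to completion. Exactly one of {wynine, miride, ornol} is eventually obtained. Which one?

xanine, arcane, and tamol present → morate forms (Rx 5).
morate present → beline forms (Rx 4).
xanine and beline present → halane forms (Rx 12).
halane present → ornol forms (Rx 13).
miride would need xanine and lamane (Rx 10), but lamane never forms. wynine would need paxine (Rx 7), but paxine never forms.

ornol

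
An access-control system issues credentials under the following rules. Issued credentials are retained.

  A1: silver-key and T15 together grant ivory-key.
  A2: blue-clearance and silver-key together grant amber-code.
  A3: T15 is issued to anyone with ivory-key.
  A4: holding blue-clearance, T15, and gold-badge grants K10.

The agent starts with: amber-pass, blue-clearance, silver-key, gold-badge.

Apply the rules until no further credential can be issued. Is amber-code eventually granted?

Holding blue-clearance and silver-key grants amber-code (A2).

Yes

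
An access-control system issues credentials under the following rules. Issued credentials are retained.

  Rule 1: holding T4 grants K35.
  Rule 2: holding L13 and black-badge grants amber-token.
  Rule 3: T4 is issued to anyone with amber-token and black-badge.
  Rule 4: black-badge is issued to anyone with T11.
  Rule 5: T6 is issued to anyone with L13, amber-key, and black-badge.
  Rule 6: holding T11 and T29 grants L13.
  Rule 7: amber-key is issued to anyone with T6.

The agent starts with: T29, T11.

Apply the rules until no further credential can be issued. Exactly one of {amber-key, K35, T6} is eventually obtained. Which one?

K35

Holding T11 grants black-badge (Rule 4).
Holding T11 and T29 grants L13 (Rule 6).
Holding L13 and black-badge grants amber-token (Rule 2).
Holding amber-token and black-badge grants T4 (Rule 3).
Holding T4 grants K35 (Rule 1).
amber-key would need T6 (Rule 7), but T6 is never granted. T6 would need L13, amber-key, and black-badge (Rule 5), but amber-key is never granted.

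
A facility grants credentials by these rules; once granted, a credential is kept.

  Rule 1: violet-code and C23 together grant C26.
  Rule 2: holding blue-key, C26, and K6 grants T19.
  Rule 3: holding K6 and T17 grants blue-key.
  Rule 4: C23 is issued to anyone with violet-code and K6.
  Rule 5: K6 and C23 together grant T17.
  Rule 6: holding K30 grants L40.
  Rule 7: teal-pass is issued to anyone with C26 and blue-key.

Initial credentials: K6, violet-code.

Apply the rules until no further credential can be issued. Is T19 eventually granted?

Holding violet-code and K6 grants C23 (Rule 4).
Holding K6 and C23 grants T17 (Rule 5).
Holding violet-code and C23 grants C26 (Rule 1).
Holding K6 and T17 grants blue-key (Rule 3).
Holding blue-key, C26, and K6 grants T19 (Rule 2).

Yes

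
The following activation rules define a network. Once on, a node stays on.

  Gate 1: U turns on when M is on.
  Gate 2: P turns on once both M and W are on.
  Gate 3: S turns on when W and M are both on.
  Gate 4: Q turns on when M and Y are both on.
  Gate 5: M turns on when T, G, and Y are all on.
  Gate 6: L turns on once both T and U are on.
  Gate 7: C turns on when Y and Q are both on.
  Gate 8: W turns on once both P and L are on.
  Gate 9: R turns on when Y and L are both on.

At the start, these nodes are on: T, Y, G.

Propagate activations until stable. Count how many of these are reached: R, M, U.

Gate 5: T, G, and Y on → M on.
M is on, so U turns on (Gate 1).
T and U are on, so L turns on (Gate 6).
Y and L are on, so R turns on (Gate 9).
R: reached.
M: reached.
U: reached.
All 3 are reached.

3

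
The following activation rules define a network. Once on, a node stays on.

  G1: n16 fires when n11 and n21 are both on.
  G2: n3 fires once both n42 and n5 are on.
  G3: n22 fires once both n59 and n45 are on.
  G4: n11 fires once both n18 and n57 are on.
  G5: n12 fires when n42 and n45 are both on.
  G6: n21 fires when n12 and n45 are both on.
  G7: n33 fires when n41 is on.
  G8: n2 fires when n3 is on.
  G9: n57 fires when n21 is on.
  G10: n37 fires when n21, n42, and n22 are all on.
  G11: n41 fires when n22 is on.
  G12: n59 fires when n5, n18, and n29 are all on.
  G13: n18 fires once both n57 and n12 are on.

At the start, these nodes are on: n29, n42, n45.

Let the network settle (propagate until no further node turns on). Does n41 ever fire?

n41 would need n22 (G11), but n22 never turns on.

No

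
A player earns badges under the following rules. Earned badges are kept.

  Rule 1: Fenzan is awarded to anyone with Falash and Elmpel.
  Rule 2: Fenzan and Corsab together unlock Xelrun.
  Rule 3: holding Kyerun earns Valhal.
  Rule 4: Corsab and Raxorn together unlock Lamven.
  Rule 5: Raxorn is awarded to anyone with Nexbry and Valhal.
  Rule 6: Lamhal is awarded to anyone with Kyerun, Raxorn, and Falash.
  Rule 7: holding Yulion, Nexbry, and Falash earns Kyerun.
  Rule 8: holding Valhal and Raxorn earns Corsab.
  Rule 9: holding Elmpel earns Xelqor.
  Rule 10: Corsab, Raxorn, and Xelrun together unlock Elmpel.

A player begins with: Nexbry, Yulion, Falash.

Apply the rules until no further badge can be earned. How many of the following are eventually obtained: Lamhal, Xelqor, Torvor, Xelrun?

With Yulion, Nexbry, and Falash, Kyerun is earned (Rule 7).
With Kyerun, Valhal is earned (Rule 3).
With Nexbry and Valhal, Raxorn is earned (Rule 5).
With Kyerun, Raxorn, and Falash, Lamhal is earned (Rule 6).
Lamhal: reached.
Xelqor would need Elmpel (Rule 9), but Elmpel is never earned.
No rule produces Torvor, and it is not given.
Xelrun would need Fenzan and Corsab (Rule 2), but Fenzan is never earned.
Reached: Lamhal — 1 of the 4.

1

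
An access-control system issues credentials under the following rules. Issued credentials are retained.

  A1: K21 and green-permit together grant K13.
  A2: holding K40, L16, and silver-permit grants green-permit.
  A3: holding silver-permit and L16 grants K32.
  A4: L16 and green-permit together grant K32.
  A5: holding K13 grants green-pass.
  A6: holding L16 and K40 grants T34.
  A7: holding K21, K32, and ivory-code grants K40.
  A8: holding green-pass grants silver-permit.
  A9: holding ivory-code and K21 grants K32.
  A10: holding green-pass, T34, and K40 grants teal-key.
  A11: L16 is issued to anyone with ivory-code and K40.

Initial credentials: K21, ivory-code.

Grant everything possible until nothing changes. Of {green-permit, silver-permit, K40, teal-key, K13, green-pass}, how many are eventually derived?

1

Holding ivory-code and K21 grants K32 (A9).
Holding K21, K32, and ivory-code grants K40 (A7).
green-permit would need K40, L16, and silver-permit (A2), but silver-permit is never granted.
silver-permit would need green-pass (A8), but green-pass is never granted.
K40: reached.
teal-key would need green-pass, T34, and K40 (A10), but green-pass is never granted.
K13 would need K21 and green-permit (A1), but green-permit is never granted.
green-pass would need K13 (A5), but K13 is never granted.
Reached: K40 — 1 of the 6.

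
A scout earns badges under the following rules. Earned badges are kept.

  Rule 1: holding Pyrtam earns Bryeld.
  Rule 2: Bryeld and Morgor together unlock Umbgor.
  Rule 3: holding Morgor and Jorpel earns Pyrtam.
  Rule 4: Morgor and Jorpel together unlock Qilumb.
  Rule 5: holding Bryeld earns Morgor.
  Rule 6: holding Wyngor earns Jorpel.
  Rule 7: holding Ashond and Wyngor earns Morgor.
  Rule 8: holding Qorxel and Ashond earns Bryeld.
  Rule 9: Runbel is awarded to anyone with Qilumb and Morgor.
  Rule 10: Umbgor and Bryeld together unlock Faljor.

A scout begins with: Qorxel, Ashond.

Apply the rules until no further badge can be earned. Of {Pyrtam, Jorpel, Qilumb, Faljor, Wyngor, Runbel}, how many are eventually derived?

1

With Qorxel and Ashond, Bryeld is earned (Rule 8).
With Bryeld, Morgor is earned (Rule 5).
With Bryeld and Morgor, Umbgor is earned (Rule 2).
With Umbgor and Bryeld, Faljor is earned (Rule 10).
Pyrtam would need Morgor and Jorpel (Rule 3), but Jorpel is never earned.
Jorpel would need Wyngor (Rule 6), but Wyngor is never earned.
Qilumb would need Morgor and Jorpel (Rule 4), but Jorpel is never earned.
Faljor: reached.
No rule produces Wyngor, and it is not given.
Runbel would need Qilumb and Morgor (Rule 9), but Qilumb is never earned.
Reached: Faljor — 1 of the 6.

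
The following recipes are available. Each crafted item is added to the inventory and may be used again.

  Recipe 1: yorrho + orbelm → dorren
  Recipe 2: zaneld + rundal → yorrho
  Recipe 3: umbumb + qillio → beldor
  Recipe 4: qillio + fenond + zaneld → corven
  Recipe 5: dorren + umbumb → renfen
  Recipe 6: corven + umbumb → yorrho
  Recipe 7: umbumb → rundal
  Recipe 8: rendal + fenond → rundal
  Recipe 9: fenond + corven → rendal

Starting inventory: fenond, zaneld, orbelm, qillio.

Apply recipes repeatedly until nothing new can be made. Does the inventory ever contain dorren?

Using Recipe 4, qillio, fenond, and zaneld make corven.
fenond + corven → rendal (Recipe 9).
Using Recipe 8, rendal and fenond make rundal.
Using Recipe 2, zaneld and rundal make yorrho.
Using Recipe 1, yorrho and orbelm make dorren.

Yes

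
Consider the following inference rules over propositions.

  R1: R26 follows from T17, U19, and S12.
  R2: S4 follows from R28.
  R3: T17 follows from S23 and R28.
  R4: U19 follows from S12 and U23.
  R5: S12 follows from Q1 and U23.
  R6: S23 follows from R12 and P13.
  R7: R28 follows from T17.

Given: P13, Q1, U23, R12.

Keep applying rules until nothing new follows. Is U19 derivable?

Yes

From Q1 and U23, R5 gives S12.
S12 and U23 hold, so U19 follows (R4).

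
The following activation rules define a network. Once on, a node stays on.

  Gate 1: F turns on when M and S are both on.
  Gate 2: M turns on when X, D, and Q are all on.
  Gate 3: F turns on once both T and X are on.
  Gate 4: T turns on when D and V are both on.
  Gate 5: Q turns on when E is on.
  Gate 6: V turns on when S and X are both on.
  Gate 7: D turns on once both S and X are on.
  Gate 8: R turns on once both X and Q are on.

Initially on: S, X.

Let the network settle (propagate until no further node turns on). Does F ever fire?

Gate 6: S and X on → V on.
S and X are on, so D turns on (Gate 7).
D and V are on, so T turns on (Gate 4).
T and X are on, so F turns on (Gate 3).

Yes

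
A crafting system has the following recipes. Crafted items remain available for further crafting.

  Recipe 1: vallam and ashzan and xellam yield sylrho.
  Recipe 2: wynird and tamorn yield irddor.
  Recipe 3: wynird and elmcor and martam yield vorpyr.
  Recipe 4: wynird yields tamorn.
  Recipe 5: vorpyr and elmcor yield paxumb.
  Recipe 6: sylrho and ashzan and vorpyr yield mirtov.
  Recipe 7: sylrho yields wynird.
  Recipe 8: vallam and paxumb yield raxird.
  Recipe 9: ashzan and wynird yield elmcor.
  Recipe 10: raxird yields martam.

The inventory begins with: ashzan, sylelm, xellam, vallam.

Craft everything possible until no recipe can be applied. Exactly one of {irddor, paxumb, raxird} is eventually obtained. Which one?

vallam and ashzan and xellam → sylrho (Recipe 1).
Using Recipe 7, sylrho makes wynird.
Using Recipe 4, wynird makes tamorn.
wynird and tamorn → irddor (Recipe 2).
paxumb would need vorpyr and elmcor (Recipe 5), but vorpyr is never obtained. raxird would need vallam and paxumb (Recipe 8), but paxumb is never obtained.

irddor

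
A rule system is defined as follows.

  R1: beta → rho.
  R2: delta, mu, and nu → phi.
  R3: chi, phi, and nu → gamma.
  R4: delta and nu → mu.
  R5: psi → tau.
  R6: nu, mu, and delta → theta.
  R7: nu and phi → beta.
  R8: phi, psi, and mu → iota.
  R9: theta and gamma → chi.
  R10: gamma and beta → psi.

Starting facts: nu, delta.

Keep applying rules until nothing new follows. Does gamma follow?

No

gamma would need chi, phi, and nu (R3), but chi is never established.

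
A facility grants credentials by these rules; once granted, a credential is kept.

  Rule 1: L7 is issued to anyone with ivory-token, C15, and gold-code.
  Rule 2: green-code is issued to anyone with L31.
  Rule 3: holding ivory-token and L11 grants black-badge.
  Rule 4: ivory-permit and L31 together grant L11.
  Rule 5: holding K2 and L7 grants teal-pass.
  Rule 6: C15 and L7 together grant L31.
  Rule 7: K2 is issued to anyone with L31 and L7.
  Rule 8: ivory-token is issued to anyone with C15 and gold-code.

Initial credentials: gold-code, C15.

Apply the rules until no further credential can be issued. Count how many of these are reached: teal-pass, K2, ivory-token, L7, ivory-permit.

4

Holding C15 and gold-code grants ivory-token (Rule 8).
Holding ivory-token, C15, and gold-code grants L7 (Rule 1).
Holding C15 and L7 grants L31 (Rule 6).
Holding L31 and L7 grants K2 (Rule 7).
Holding K2 and L7 grants teal-pass (Rule 5).
teal-pass: reached.
K2: reached.
ivory-token: reached.
L7: reached.
No rule produces ivory-permit, and it is not given.
Reached: teal-pass, K2, ivory-token, and L7 — 4 of the 5.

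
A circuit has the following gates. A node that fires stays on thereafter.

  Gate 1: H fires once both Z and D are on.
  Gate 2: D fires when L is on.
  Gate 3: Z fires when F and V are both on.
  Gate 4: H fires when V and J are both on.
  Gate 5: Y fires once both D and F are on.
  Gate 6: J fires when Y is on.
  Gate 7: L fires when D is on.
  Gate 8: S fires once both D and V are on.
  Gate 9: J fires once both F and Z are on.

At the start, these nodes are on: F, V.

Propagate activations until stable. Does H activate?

F and V are on, so Z fires (Gate 3).
Gate 9: F and Z on → J on.
Gate 4: V and J on → H on.

Yes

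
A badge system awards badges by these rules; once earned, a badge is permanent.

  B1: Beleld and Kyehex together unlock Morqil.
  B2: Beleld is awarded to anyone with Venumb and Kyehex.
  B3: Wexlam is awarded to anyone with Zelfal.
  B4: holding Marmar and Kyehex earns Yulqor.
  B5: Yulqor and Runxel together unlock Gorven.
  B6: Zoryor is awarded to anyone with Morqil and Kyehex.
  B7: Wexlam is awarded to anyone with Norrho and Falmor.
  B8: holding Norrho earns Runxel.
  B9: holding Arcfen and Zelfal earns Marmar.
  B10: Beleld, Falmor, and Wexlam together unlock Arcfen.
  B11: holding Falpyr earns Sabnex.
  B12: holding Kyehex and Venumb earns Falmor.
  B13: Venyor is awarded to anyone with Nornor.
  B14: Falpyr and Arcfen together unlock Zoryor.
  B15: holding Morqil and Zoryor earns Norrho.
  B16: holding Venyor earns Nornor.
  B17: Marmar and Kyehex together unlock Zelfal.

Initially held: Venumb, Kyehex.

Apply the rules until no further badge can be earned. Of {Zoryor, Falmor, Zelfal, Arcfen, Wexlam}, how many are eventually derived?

With Venumb and Kyehex, Beleld is earned (B2).
With Kyehex and Venumb, Falmor is earned (B12).
With Beleld and Kyehex, Morqil is earned (B1).
With Morqil and Kyehex, Zoryor is earned (B6).
With Morqil and Zoryor, Norrho is earned (B15).
With Norrho and Falmor, Wexlam is earned (B7).
With Beleld, Falmor, and Wexlam, Arcfen is earned (B10).
Zoryor: reached.
Falmor: reached.
Zelfal would need Marmar and Kyehex (B17), but Marmar is never earned.
Arcfen: reached.
Wexlam: reached.
Reached: Zoryor, Falmor, Arcfen, and Wexlam — 4 of the 5.

4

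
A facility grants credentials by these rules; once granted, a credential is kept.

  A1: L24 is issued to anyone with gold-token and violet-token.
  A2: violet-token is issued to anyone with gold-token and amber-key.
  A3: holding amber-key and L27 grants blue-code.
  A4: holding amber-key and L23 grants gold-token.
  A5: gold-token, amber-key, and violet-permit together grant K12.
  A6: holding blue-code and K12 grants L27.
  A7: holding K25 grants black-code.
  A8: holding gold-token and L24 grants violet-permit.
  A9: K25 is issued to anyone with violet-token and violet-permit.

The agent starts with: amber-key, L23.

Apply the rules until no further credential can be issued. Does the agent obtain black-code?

Yes

Holding amber-key and L23 grants gold-token (A4).
Holding gold-token and amber-key grants violet-token (A2).
Holding gold-token and violet-token grants L24 (A1).
Holding gold-token and L24 grants violet-permit (A8).
Holding violet-token and violet-permit grants K25 (A9).
Holding K25 grants black-code (A7).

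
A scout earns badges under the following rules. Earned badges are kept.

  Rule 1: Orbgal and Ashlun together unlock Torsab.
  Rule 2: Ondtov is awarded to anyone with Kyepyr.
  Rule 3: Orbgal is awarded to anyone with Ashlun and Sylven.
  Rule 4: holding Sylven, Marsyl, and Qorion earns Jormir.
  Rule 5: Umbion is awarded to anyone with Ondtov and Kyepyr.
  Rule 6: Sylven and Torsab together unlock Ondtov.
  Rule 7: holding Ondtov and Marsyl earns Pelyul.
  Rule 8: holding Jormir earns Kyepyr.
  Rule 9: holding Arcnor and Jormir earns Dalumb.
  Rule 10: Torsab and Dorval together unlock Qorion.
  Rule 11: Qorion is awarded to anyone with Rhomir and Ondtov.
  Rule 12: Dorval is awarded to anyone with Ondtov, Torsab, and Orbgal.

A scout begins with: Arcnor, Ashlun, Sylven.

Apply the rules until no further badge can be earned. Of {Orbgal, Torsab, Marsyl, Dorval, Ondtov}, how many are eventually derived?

4

With Ashlun and Sylven, Orbgal is earned (Rule 3).
With Orbgal and Ashlun, Torsab is earned (Rule 1).
With Sylven and Torsab, Ondtov is earned (Rule 6).
With Ondtov, Torsab, and Orbgal, Dorval is earned (Rule 12).
Orbgal: reached.
Torsab: reached.
No rule produces Marsyl, and it is not given.
Dorval: reached.
Ondtov: reached.
Reached: Orbgal, Torsab, Dorval, and Ondtov — 4 of the 5.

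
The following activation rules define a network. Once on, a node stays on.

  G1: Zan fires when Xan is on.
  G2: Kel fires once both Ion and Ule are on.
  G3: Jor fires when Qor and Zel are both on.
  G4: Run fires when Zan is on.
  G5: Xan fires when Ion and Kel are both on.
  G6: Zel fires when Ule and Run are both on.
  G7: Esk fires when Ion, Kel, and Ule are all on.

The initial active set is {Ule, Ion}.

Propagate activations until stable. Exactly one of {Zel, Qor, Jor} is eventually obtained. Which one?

Ion and Ule are on, so Kel fires (G2).
G5: Ion and Kel on → Xan on.
G1: Xan on → Zan on.
Zan is on, so Run fires (G4).
Ule and Run are on, so Zel fires (G6).
Jor would need Qor and Zel (G3), but Qor never turns on. No rule produces Qor, and it is not given.

Zel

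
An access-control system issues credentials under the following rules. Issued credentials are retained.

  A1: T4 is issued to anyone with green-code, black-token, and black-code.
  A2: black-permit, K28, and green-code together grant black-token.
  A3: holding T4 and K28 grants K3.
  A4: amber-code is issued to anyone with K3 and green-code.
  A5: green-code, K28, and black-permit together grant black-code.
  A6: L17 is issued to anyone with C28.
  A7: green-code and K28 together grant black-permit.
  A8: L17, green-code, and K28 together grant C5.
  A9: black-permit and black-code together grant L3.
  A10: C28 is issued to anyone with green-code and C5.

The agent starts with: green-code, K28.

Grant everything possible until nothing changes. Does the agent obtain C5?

No

C5 would need L17, green-code, and K28 (A8), but L17 is never granted.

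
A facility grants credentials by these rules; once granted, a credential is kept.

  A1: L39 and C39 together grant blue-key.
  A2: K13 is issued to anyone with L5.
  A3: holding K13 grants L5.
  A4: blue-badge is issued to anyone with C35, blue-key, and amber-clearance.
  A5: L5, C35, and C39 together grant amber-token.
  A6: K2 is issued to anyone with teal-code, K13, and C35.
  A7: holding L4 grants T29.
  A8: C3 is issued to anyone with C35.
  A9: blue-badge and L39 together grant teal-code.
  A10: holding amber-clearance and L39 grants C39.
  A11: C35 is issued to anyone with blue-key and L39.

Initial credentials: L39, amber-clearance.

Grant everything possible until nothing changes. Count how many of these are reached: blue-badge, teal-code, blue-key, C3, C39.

Holding amber-clearance and L39 grants C39 (A10).
Holding L39 and C39 grants blue-key (A1).
Holding blue-key and L39 grants C35 (A11).
Holding C35, blue-key, and amber-clearance grants blue-badge (A4).
Holding C35 grants C3 (A8).
Holding blue-badge and L39 grants teal-code (A9).
blue-badge: reached.
teal-code: reached.
blue-key: reached.
C3: reached.
C39: reached.
All 5 are reached.

5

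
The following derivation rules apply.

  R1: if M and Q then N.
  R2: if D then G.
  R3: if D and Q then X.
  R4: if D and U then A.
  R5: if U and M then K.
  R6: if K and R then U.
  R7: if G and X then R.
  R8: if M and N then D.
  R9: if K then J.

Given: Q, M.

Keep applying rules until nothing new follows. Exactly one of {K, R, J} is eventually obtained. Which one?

R

M and Q hold, so N follows (R1).
From M and N, R8 gives D.
From D, R2 gives G.
D and Q hold, so X follows (R3).
G and X hold, so R follows (R7).
K would need U and M (R5), but U is never established. J would need K (R9), but K is never established.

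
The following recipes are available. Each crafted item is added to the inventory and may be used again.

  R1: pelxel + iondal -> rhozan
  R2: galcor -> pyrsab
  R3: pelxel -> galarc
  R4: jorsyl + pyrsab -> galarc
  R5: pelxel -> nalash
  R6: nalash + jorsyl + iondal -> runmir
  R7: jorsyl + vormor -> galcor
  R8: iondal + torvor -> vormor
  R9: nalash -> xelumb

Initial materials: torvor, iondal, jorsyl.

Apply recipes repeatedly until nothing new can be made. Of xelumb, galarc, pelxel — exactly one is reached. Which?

Using R8, iondal and torvor make vormor.
jorsyl + vormor -> galcor (R7).
galcor -> pyrsab (R2).
jorsyl + pyrsab -> galarc (R4).
xelumb would need nalash (R9), but nalash is never obtained. No rule produces pelxel, and it is not given.

galarc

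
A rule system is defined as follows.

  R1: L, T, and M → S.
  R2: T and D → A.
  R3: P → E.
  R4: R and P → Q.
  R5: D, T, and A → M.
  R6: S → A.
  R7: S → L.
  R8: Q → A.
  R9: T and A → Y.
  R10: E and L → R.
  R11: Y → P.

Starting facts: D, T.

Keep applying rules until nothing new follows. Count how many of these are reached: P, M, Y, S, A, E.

T and D hold, so A follows (R2).
From D, T, and A, R5 gives M.
T and A hold, so Y follows (R9).
From Y, R11 gives P.
P holds, so E follows (R3).
P: reached.
M: reached.
Y: reached.
S would need L, T, and M (R1), but L is never established.
A: reached.
E: reached.
Reached: P, M, Y, A, and E — 5 of the 6.

5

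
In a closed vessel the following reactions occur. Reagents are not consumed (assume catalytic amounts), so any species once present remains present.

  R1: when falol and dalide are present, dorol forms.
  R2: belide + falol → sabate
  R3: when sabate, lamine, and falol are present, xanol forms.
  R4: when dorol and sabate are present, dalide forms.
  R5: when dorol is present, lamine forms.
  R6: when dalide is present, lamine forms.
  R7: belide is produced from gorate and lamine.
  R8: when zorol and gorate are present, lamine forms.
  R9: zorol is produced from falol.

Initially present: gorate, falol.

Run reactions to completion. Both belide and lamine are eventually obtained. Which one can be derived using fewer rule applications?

lamine: falol present → zorol forms (R9). zorol and gorate present → lamine forms (R8). [2 rule applications]
belide: falol present → zorol forms (R9). zorol and gorate present → lamine forms (R8). gorate and lamine present → belide forms (R7). [3 rule applications]
lamine needs fewer.

lamine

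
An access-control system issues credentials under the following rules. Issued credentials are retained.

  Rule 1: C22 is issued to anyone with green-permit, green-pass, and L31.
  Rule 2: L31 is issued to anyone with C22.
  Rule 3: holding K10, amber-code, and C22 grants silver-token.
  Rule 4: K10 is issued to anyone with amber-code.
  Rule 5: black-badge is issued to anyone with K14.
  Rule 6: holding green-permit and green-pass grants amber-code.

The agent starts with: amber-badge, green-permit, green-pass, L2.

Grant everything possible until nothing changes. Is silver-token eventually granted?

silver-token would need K10, amber-code, and C22 (Rule 3), but C22 is never granted.

No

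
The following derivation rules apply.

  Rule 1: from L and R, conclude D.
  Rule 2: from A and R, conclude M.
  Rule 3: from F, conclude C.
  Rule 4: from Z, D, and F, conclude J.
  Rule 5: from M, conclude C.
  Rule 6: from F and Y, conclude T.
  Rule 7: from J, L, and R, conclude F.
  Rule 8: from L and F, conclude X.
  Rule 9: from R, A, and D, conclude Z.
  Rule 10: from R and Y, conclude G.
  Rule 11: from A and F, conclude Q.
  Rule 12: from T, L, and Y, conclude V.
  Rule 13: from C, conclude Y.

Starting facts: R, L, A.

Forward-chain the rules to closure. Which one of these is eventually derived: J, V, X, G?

A and R hold, so M follows (Rule 2).
M holds, so C follows (Rule 5).
From C, Rule 13 gives Y.
From R and Y, Rule 10 gives G.
V would need T, L, and Y (Rule 12), but T is never established. J would need Z, D, and F (Rule 4), but F is never established. X would need L and F (Rule 8), but F is never established.

G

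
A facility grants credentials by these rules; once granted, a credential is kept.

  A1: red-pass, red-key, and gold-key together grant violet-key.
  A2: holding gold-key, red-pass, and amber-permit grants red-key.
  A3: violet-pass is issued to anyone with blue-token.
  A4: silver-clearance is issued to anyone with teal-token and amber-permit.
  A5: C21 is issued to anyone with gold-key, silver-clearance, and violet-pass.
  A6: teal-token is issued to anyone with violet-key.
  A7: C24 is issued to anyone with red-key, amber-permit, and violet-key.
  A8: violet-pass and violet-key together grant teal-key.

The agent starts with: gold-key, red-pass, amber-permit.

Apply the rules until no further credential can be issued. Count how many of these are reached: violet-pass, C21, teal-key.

0

violet-pass would need blue-token (A3), but blue-token is never granted.
C21 would need gold-key, silver-clearance, and violet-pass (A5), but violet-pass is never granted.
teal-key would need violet-pass and violet-key (A8), but violet-pass is never granted.
None of the 3 are reached.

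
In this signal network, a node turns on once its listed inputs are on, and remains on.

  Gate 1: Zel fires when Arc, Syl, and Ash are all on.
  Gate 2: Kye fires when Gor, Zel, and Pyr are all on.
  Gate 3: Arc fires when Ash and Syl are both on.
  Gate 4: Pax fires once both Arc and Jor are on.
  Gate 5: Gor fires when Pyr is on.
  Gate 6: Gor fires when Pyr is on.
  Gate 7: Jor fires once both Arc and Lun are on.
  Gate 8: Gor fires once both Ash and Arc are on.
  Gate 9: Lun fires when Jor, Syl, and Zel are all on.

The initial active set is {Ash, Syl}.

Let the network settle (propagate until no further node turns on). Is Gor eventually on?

Ash and Syl are on, so Arc fires (Gate 3).
Ash and Arc are on, so Gor fires (Gate 8).

Yes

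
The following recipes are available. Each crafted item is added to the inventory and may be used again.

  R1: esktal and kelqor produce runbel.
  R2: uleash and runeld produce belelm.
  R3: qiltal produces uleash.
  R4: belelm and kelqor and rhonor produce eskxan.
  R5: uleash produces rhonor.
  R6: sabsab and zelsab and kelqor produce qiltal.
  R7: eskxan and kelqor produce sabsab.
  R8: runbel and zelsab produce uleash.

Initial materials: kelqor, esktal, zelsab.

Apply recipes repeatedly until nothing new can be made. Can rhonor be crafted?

Yes

esktal and kelqor → runbel (R1).
runbel and zelsab → uleash (R8).
Using R5, uleash makes rhonor.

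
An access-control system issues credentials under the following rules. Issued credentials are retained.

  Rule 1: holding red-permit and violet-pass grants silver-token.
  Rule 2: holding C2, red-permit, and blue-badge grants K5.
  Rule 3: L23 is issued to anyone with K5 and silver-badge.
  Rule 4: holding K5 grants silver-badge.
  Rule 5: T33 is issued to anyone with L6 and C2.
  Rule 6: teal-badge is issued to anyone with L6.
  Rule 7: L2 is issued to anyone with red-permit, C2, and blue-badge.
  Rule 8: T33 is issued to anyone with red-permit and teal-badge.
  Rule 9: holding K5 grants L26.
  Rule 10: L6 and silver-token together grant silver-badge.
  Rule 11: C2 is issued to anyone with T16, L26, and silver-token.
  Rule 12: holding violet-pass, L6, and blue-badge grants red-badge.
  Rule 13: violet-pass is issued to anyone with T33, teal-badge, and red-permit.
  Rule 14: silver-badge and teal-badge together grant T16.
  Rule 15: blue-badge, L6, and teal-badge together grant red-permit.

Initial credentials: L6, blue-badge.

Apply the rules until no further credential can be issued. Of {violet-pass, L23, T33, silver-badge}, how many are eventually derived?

Holding L6 grants teal-badge (Rule 6).
Holding blue-badge, L6, and teal-badge grants red-permit (Rule 15).
Holding red-permit and teal-badge grants T33 (Rule 8).
Holding T33, teal-badge, and red-permit grants violet-pass (Rule 13).
Holding red-permit and violet-pass grants silver-token (Rule 1).
Holding L6 and silver-token grants silver-badge (Rule 10).
violet-pass: reached.
L23 would need K5 and silver-badge (Rule 3), but K5 is never granted.
T33: reached.
silver-badge: reached.
Reached: violet-pass, T33, and silver-badge — 3 of the 4.

3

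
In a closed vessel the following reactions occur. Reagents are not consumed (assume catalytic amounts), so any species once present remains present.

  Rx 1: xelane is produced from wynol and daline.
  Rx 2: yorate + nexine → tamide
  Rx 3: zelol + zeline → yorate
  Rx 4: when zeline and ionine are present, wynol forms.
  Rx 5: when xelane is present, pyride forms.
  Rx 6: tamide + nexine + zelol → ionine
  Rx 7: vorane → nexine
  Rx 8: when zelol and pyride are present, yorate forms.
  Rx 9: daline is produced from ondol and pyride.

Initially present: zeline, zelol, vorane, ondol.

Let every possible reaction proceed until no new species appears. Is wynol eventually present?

Yes

zelol and zeline present → yorate forms (Rx 3).
vorane present → nexine forms (Rx 7).
yorate and nexine present → tamide forms (Rx 2).
tamide, nexine, and zelol present → ionine forms (Rx 6).
zeline and ionine present → wynol forms (Rx 4).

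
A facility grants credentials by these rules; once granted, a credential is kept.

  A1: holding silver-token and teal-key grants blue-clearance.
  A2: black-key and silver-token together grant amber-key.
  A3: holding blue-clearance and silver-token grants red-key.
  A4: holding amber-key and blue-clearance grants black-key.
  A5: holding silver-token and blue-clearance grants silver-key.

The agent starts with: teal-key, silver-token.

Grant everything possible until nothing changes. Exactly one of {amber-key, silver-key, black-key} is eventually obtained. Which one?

Holding silver-token and teal-key grants blue-clearance (A1).
Holding silver-token and blue-clearance grants silver-key (A5).
amber-key would need black-key and silver-token (A2), but black-key is never granted. black-key would need amber-key and blue-clearance (A4), but amber-key is never granted.

silver-key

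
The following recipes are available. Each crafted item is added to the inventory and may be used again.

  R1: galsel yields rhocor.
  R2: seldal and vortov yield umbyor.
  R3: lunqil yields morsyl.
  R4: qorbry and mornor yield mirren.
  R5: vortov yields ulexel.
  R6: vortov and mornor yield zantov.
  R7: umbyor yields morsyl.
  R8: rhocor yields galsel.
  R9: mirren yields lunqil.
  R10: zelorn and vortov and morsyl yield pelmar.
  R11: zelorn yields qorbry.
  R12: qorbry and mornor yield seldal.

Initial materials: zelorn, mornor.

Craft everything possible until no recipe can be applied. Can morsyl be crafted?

Using R11, zelorn makes qorbry.
qorbry and mornor → mirren (R4).
Using R9, mirren makes lunqil.
lunqil → morsyl (R3).

Yes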